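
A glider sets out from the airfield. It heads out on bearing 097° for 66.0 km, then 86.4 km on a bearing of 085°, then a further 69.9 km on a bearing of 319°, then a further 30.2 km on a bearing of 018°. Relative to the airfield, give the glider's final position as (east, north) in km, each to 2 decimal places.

(115.05, 80.96)

Leg 1 (097°, 66.0 km): east 66.0 sin 97° = 65.51, north 66.0 cos 97° = -8.04
Leg 2 (085°, 86.4 km): east 86.4 sin 85° = 86.07, north 86.4 cos 85° = 7.53
Leg 3 (319°, 69.9 km): east 69.9 sin 319° = -45.86, north 69.9 cos 319° = 52.75
Leg 4 (018°, 30.2 km): east 30.2 sin 18° = 9.33, north 30.2 cos 18° = 28.72
Summing: 115.05 km east, 80.96 km north → (115.05, 80.96).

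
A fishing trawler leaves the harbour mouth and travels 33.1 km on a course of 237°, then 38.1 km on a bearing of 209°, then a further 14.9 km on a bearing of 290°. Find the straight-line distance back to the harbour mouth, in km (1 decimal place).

Leg 1 (237°, 33.1 km): east 33.1 sin 237° = -27.76, north 33.1 cos 237° = -18.03
Leg 2 (209°, 38.1 km): east 38.1 sin 209° = -18.47, north 38.1 cos 209° = -33.32
Leg 3 (290°, 14.9 km): east 14.9 sin 290° = -14.00, north 14.9 cos 290° = 5.10
Net: -60.23 east, -46.25 north. Distance = √((-60.23)² + (-46.25)²) = 75.944 km.

75.9 km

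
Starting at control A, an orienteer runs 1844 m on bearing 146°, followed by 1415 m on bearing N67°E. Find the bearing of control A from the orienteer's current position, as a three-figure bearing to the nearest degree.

Leg 1 (146°, 1844 m): east 1844 sin 146° = 1031.15, north 1844 cos 146° = -1528.75
Leg 2 (N67°E, 1415 m): east 1415 sin 67° = 1302.51, north 1415 cos 67° = 552.88
Net displacement: 2333.67 east, -975.86 north. Direction back to start is (-2333.67, 975.86): bearing = atan2(-2333.67, 975.86) mod 360° = 292.69° ≈ 293°.

293°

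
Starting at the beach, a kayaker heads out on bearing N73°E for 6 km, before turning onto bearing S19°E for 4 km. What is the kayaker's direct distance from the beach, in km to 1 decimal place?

7.3 km

Leg 1 (N73°E, 6 km): east 6 sin 73° = 5.74, north 6 cos 73° = 1.75
Leg 2 (S19°E, 4 km): east 4 sin 161° = 1.30, north 4 cos 161° = -3.78
Net: 7.04 east, -2.03 north. Distance = √((7.04)² + (-2.03)²) = 7.326 km.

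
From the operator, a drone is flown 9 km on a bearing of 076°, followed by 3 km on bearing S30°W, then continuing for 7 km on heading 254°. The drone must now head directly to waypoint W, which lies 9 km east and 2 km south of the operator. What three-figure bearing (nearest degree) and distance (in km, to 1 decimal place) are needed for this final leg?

088°, 8.5 km

Leg 1 (076°, 9 km): east 9 sin 76° = 8.73, north 9 cos 76° = 2.18
Leg 2 (S30°W, 3 km): east 3 sin 210° = -1.50, north 3 cos 210° = -2.60
Leg 3 (254°, 7 km): east 7 sin 254° = -6.73, north 7 cos 254° = -1.93
Current position: (0.50, -2.35). Target: (9, -2). Remaining: Δeast = 8.50, Δnorth = 0.35.
Bearing = atan2(8.50, 0.35) mod 360° = 87.64°; distance = √((8.50)² + (0.35)²) = 8.503 km.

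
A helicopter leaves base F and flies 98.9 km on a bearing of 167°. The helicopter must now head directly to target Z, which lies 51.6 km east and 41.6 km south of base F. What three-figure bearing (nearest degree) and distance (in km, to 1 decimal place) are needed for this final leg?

028°, 62.1 km

Leg 1 (167°, 98.9 km): east 98.9 sin 167° = 22.25, north 98.9 cos 167° = -96.37
Current position: (22.25, -96.37). Target: (51.6, -41.6). Remaining: Δeast = 29.35, Δnorth = 54.77.
Bearing = atan2(29.35, 54.77) mod 360° = 28.19°; distance = √((29.35)² + (54.77)²) = 62.135 km.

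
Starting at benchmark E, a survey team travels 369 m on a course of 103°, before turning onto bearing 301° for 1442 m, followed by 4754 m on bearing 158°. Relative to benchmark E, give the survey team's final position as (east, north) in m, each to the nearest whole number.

Leg 1 (103°, 369 m): east 369 sin 103° = 359.54, north 369 cos 103° = -83.01
Leg 2 (301°, 1442 m): east 1442 sin 301° = -1236.04, north 1442 cos 301° = 742.68
Leg 3 (158°, 4754 m): east 4754 sin 158° = 1780.88, north 4754 cos 158° = -4407.83
Summing: 904.39 m east, -3748.15 m north → (904, -3748).

(904, -3748)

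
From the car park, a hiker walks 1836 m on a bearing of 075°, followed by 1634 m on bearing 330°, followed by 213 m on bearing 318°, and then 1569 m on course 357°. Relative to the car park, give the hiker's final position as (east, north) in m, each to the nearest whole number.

(732, 3615)

Leg 1 (075°, 1836 m): east 1836 sin 75° = 1773.44, north 1836 cos 75° = 475.19
Leg 2 (330°, 1634 m): east 1634 sin 330° = -817.00, north 1634 cos 330° = 1415.09
Leg 3 (318°, 213 m): east 213 sin 318° = -142.52, north 213 cos 318° = 158.29
Leg 4 (357°, 1569 m): east 1569 sin 357° = -82.12, north 1569 cos 357° = 1566.85
Summing: 731.80 m east, 3615.42 m north → (732, 3615).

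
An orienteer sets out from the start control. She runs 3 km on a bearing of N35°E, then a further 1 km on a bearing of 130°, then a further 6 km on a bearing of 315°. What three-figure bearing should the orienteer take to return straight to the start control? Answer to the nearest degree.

Leg 1 (N35°E, 3 km): east 3 sin 35° = 1.72, north 3 cos 35° = 2.46
Leg 2 (130°, 1 km): east 1 sin 130° = 0.77, north 1 cos 130° = -0.64
Leg 3 (315°, 6 km): east 6 sin 315° = -4.24, north 6 cos 315° = 4.24
Net displacement: -1.76 east, 6.06 north. Direction back to start is (1.76, -6.06): bearing = atan2(1.76, -6.06) mod 360° = 163.83° ≈ 164°.

164°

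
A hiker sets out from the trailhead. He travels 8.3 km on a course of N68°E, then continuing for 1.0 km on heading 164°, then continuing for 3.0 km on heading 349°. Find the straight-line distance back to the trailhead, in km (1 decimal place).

9.0 km

Leg 1 (N68°E, 8.3 km): east 8.3 sin 68° = 7.70, north 8.3 cos 68° = 3.11
Leg 2 (164°, 1.0 km): east 1.0 sin 164° = 0.28, north 1.0 cos 164° = -0.96
Leg 3 (349°, 3.0 km): east 3.0 sin 349° = -0.57, north 3.0 cos 349° = 2.94
Net: 7.40 east, 5.09 north. Distance = √((7.40)² + (5.09)²) = 8.982 km.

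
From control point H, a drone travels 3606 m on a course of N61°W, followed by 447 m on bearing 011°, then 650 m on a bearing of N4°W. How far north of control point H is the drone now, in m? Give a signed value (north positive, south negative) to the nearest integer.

2835 m

Leg 1 (N61°W, 3606 m): east 3606 sin 299° = -3153.88, north 3606 cos 299° = 1748.22
Leg 2 (011°, 447 m): east 447 sin 11° = 85.29, north 447 cos 11° = 438.79
Leg 3 (N4°W, 650 m): east 650 sin 356° = -45.34, north 650 cos 356° = 648.42
Net north component: 2835.43 m.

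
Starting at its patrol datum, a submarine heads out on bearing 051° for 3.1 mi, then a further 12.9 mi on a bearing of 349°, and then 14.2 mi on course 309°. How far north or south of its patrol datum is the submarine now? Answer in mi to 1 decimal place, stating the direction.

23.6 mi north

Leg 1 (051°, 3.1 mi): east 3.1 sin 51° = 2.41, north 3.1 cos 51° = 1.95
Leg 2 (349°, 12.9 mi): east 12.9 sin 349° = -2.46, north 12.9 cos 349° = 12.66
Leg 3 (309°, 14.2 mi): east 14.2 sin 309° = -11.04, north 14.2 cos 309° = 8.94
Net north component: 23.55 mi.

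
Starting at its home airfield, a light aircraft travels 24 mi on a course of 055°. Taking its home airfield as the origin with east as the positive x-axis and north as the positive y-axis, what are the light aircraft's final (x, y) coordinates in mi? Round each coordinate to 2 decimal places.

(19.66, 13.77)

Leg 1 (055°, 24 mi): east 24 sin 55° = 19.66, north 24 cos 55° = 13.77
Summing: 19.66 mi east, 13.77 mi north → (19.66, 13.77).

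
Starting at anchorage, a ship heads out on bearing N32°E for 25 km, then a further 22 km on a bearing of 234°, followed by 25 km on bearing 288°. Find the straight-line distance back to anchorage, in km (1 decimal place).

32.5 km

Leg 1 (N32°E, 25 km): east 25 sin 32° = 13.25, north 25 cos 32° = 21.20
Leg 2 (234°, 22 km): east 22 sin 234° = -17.80, north 22 cos 234° = -12.93
Leg 3 (288°, 25 km): east 25 sin 288° = -23.78, north 25 cos 288° = 7.73
Net: -28.33 east, 16.00 north. Distance = √((-28.33)² + (16.00)²) = 32.531 km.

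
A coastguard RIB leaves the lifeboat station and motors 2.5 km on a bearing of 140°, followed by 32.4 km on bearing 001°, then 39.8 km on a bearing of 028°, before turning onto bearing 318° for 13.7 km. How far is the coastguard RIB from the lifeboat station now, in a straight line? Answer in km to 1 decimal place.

Leg 1 (140°, 2.5 km): east 2.5 sin 140° = 1.61, north 2.5 cos 140° = -1.92
Leg 2 (001°, 32.4 km): east 32.4 sin 1° = 0.57, north 32.4 cos 1° = 32.40
Leg 3 (028°, 39.8 km): east 39.8 sin 28° = 18.68, north 39.8 cos 28° = 35.14
Leg 4 (318°, 13.7 km): east 13.7 sin 318° = -9.17, north 13.7 cos 318° = 10.18
Net: 11.69 east, 75.80 north. Distance = √((11.69)² + (75.80)²) = 76.698 km.

76.7 km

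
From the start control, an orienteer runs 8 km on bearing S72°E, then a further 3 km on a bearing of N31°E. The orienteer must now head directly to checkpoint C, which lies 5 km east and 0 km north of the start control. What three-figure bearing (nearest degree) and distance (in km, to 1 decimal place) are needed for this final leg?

269°, 4.2 km

Leg 1 (S72°E, 8 km): east 8 sin 108° = 7.61, north 8 cos 108° = -2.47
Leg 2 (N31°E, 3 km): east 3 sin 31° = 1.55, north 3 cos 31° = 2.57
Current position: (9.15, 0.10). Target: (5, 0). Remaining: Δeast = -4.15, Δnorth = -0.10.
Bearing = atan2(-4.15, -0.10) mod 360° = 268.63°; distance = √((-4.15)² + (-0.10)²) = 4.155 km.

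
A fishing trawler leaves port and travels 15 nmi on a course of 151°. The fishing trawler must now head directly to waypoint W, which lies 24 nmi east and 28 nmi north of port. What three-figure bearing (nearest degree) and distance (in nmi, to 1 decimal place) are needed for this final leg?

Leg 1 (151°, 15 nmi): east 15 sin 151° = 7.27, north 15 cos 151° = -13.12
Current position: (7.27, -13.12). Target: (24, 28). Remaining: Δeast = 16.73, Δnorth = 41.12.
Bearing = atan2(16.73, 41.12) mod 360° = 22.14°; distance = √((16.73)² + (41.12)²) = 44.392 nmi.

022°, 44.4 nmi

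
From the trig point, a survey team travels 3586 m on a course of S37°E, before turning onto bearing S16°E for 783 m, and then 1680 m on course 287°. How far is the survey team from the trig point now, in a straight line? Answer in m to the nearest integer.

Leg 1 (S37°E, 3586 m): east 3586 sin 143° = 2158.11, north 3586 cos 143° = -2863.91
Leg 2 (S16°E, 783 m): east 783 sin 164° = 215.82, north 783 cos 164° = -752.67
Leg 3 (287°, 1680 m): east 1680 sin 287° = -1606.59, north 1680 cos 287° = 491.18
Net: 767.34 east, -3125.39 north. Distance = √((767.34)² + (-3125.39)²) = 3218.210 m.

3218 m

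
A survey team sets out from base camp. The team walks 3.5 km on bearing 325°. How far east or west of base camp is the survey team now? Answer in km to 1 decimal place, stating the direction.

Leg 1 (325°, 3.5 km): east 3.5 sin 325° = -2.01, north 3.5 cos 325° = 2.87
Net east component: -2.01 km.

2.0 km west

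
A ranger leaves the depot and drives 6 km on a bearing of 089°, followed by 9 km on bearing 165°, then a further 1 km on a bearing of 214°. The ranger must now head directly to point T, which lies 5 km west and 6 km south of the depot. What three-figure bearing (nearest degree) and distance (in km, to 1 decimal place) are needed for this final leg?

285°, 13.2 km

Leg 1 (089°, 6 km): east 6 sin 89° = 6.00, north 6 cos 89° = 0.10
Leg 2 (165°, 9 km): east 9 sin 165° = 2.33, north 9 cos 165° = -8.69
Leg 3 (214°, 1 km): east 1 sin 214° = -0.56, north 1 cos 214° = -0.83
Current position: (7.77, -9.42). Target: (-5, -6). Remaining: Δeast = -12.77, Δnorth = 3.42.
Bearing = atan2(-12.77, 3.42) mod 360° = 284.98°; distance = √((-12.77)² + (3.42)²) = 13.219 km.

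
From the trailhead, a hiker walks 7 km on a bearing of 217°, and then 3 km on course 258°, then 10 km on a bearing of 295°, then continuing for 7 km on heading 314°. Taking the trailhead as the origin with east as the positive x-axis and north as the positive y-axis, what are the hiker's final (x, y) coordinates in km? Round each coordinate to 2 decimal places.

Leg 1 (217°, 7 km): east 7 sin 217° = -4.21, north 7 cos 217° = -5.59
Leg 2 (258°, 3 km): east 3 sin 258° = -2.93, north 3 cos 258° = -0.62
Leg 3 (295°, 10 km): east 10 sin 295° = -9.06, north 10 cos 295° = 4.23
Leg 4 (314°, 7 km): east 7 sin 314° = -5.04, north 7 cos 314° = 4.86
Summing: -21.25 km east, 2.87 km north → (-21.25, 2.87).

(-21.25, 2.87)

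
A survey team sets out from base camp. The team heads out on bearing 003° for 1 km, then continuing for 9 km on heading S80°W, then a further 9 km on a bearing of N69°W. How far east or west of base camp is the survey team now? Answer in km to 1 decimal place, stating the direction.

17.2 km west

Leg 1 (003°, 1 km): east 1 sin 3° = 0.05, north 1 cos 3° = 1.00
Leg 2 (S80°W, 9 km): east 9 sin 260° = -8.86, north 9 cos 260° = -1.56
Leg 3 (N69°W, 9 km): east 9 sin 291° = -8.40, north 9 cos 291° = 3.23
Net east component: -17.21 km.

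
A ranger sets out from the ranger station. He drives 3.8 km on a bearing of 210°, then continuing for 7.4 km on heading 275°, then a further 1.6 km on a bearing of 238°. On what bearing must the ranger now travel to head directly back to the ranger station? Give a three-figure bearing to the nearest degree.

072°

Leg 1 (210°, 3.8 km): east 3.8 sin 210° = -1.90, north 3.8 cos 210° = -3.29
Leg 2 (275°, 7.4 km): east 7.4 sin 275° = -7.37, north 7.4 cos 275° = 0.64
Leg 3 (238°, 1.6 km): east 1.6 sin 238° = -1.36, north 1.6 cos 238° = -0.85
Net displacement: -10.63 east, -3.49 north. Direction back to start is (10.63, 3.49): bearing = atan2(10.63, 3.49) mod 360° = 71.80° ≈ 072°.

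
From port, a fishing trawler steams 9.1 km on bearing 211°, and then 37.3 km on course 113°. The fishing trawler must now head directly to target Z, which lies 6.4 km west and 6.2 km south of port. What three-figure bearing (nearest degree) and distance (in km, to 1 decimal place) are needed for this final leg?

294°, 39.5 km

Leg 1 (211°, 9.1 km): east 9.1 sin 211° = -4.69, north 9.1 cos 211° = -7.80
Leg 2 (113°, 37.3 km): east 37.3 sin 113° = 34.33, north 37.3 cos 113° = -14.57
Current position: (29.65, -22.37). Target: (-6.4, -6.2). Remaining: Δeast = -36.05, Δnorth = 16.17.
Bearing = atan2(-36.05, 16.17) mod 360° = 294.17°; distance = √((-36.05)² + (16.17)²) = 39.510 km.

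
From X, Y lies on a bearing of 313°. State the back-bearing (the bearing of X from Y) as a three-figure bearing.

133°

Back-bearing = 313° − 180° = 133°.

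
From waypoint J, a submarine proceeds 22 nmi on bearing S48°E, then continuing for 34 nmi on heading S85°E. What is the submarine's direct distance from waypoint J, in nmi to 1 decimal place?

53.2 nmi

Leg 1 (S48°E, 22 nmi): east 22 sin 132° = 16.35, north 22 cos 132° = -14.72
Leg 2 (S85°E, 34 nmi): east 34 sin 95° = 33.87, north 34 cos 95° = -2.96
Net: 50.22 east, -17.68 north. Distance = √((50.22)² + (-17.68)²) = 53.242 nmi.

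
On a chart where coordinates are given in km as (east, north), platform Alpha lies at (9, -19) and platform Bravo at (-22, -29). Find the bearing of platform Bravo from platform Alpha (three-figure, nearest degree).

252°

Δeast = -22 − 9 = -31.00; Δnorth = -29 − -19 = -10.00.
Bearing = atan2(Δeast, Δnorth) mod 360° = 252.12° ≈ 252°.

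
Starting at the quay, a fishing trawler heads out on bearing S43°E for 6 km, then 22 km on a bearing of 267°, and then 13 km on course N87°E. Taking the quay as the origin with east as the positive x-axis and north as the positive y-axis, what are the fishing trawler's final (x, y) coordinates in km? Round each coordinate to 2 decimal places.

Leg 1 (S43°E, 6 km): east 6 sin 137° = 4.09, north 6 cos 137° = -4.39
Leg 2 (267°, 22 km): east 22 sin 267° = -21.97, north 22 cos 267° = -1.15
Leg 3 (N87°E, 13 km): east 13 sin 87° = 12.98, north 13 cos 87° = 0.68
Summing: -4.90 km east, -4.86 km north → (-4.90, -4.86).

(-4.90, -4.86)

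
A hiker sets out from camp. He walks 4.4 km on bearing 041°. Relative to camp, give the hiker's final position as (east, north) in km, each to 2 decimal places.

(2.89, 3.32)

Leg 1 (041°, 4.4 km): east 4.4 sin 41° = 2.89, north 4.4 cos 41° = 3.32
Summing: 2.89 km east, 3.32 km north → (2.89, 3.32).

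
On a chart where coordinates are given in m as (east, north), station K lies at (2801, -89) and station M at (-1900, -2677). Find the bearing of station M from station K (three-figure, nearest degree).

Δeast = -1900 − 2801 = -4701.00; Δnorth = -2677 − -89 = -2588.00.
Bearing = atan2(Δeast, Δnorth) mod 360° = 241.17° ≈ 241°.

241°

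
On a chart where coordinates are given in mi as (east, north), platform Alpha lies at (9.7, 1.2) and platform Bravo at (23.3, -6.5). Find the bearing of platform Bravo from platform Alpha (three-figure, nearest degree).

Δeast = 23.3 − 9.7 = 13.60; Δnorth = -6.5 − 1.2 = -7.70.
Bearing = atan2(Δeast, Δnorth) mod 360° = 119.52° ≈ 120°.

120°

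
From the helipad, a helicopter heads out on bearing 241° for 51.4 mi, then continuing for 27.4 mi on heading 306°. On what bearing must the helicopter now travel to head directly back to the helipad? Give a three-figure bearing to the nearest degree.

083°

Leg 1 (241°, 51.4 mi): east 51.4 sin 241° = -44.96, north 51.4 cos 241° = -24.92
Leg 2 (306°, 27.4 mi): east 27.4 sin 306° = -22.17, north 27.4 cos 306° = 16.11
Net displacement: -67.12 east, -8.81 north. Direction back to start is (67.12, 8.81): bearing = atan2(67.12, 8.81) mod 360° = 82.52° ≈ 083°.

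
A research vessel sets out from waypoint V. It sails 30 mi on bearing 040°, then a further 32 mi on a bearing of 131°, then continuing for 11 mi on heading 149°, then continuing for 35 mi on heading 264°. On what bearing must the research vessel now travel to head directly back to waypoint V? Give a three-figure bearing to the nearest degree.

Leg 1 (040°, 30 mi): east 30 sin 40° = 19.28, north 30 cos 40° = 22.98
Leg 2 (131°, 32 mi): east 32 sin 131° = 24.15, north 32 cos 131° = -20.99
Leg 3 (149°, 11 mi): east 11 sin 149° = 5.67, north 11 cos 149° = -9.43
Leg 4 (264°, 35 mi): east 35 sin 264° = -34.81, north 35 cos 264° = -3.66
Net displacement: 14.29 east, -11.10 north. Direction back to start is (-14.29, 11.10): bearing = atan2(-14.29, 11.10) mod 360° = 307.84° ≈ 308°.

308°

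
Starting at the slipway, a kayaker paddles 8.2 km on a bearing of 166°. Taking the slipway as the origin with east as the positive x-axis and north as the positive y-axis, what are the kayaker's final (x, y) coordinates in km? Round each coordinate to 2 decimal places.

(1.98, -7.96)

Leg 1 (166°, 8.2 km): east 8.2 sin 166° = 1.98, north 8.2 cos 166° = -7.96
Summing: 1.98 km east, -7.96 km north → (1.98, -7.96).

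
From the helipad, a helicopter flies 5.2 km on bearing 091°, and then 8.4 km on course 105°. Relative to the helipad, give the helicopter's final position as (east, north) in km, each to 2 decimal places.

Leg 1 (091°, 5.2 km): east 5.2 sin 91° = 5.20, north 5.2 cos 91° = -0.09
Leg 2 (105°, 8.4 km): east 8.4 sin 105° = 8.11, north 8.4 cos 105° = -2.17
Summing: 13.31 km east, -2.26 km north → (13.31, -2.26).

(13.31, -2.26)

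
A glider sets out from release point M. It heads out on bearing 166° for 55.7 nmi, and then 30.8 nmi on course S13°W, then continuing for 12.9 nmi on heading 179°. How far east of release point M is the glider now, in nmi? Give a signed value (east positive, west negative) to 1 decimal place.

Leg 1 (166°, 55.7 nmi): east 55.7 sin 166° = 13.48, north 55.7 cos 166° = -54.05
Leg 2 (S13°W, 30.8 nmi): east 30.8 sin 193° = -6.93, north 30.8 cos 193° = -30.01
Leg 3 (179°, 12.9 nmi): east 12.9 sin 179° = 0.23, north 12.9 cos 179° = -12.90
Net east component: 6.77 nmi.

6.8 nmi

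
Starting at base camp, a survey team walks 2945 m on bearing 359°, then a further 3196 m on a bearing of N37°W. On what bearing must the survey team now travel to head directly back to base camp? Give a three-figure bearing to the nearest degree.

Leg 1 (359°, 2945 m): east 2945 sin 359° = -51.40, north 2945 cos 359° = 2944.55
Leg 2 (N37°W, 3196 m): east 3196 sin 323° = -1923.40, north 3196 cos 323° = 2552.44
Net displacement: -1974.80 east, 5496.99 north. Direction back to start is (1974.80, -5496.99): bearing = atan2(1974.80, -5496.99) mod 360° = 160.24° ≈ 160°.

160°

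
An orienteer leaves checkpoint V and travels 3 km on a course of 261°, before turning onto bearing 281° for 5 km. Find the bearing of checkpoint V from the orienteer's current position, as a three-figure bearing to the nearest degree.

Leg 1 (261°, 3 km): east 3 sin 261° = -2.96, north 3 cos 261° = -0.47
Leg 2 (281°, 5 km): east 5 sin 281° = -4.91, north 5 cos 281° = 0.95
Net displacement: -7.87 east, 0.48 north. Direction back to start is (7.87, -0.48): bearing = atan2(7.87, -0.48) mod 360° = 93.52° ≈ 094°.

094°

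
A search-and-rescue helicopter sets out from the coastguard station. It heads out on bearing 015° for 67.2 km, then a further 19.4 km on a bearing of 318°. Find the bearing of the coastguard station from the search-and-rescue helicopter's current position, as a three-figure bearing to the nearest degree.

183°

Leg 1 (015°, 67.2 km): east 67.2 sin 15° = 17.39, north 67.2 cos 15° = 64.91
Leg 2 (318°, 19.4 km): east 19.4 sin 318° = -12.98, north 19.4 cos 318° = 14.42
Net displacement: 4.41 east, 79.33 north. Direction back to start is (-4.41, -79.33): bearing = atan2(-4.41, -79.33) mod 360° = 183.18° ≈ 183°.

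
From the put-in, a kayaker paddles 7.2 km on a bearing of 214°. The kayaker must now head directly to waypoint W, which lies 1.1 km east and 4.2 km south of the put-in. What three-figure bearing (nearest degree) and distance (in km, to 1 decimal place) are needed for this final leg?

Leg 1 (214°, 7.2 km): east 7.2 sin 214° = -4.03, north 7.2 cos 214° = -5.97
Current position: (-4.03, -5.97). Target: (1.1, -4.2). Remaining: Δeast = 5.13, Δnorth = 1.77.
Bearing = atan2(5.13, 1.77) mod 360° = 70.96°; distance = √((5.13)² + (1.77)²) = 5.423 km.

071°, 5.4 km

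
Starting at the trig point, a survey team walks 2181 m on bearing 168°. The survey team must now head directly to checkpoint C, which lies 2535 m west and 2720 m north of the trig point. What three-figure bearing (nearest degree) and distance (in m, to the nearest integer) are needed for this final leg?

Leg 1 (168°, 2181 m): east 2181 sin 168° = 453.46, north 2181 cos 168° = -2133.34
Current position: (453.46, -2133.34). Target: (-2535, 2720). Remaining: Δeast = -2988.46, Δnorth = 4853.34.
Bearing = atan2(-2988.46, 4853.34) mod 360° = 328.38°; distance = √((-2988.46)² + (4853.34)²) = 5699.629 m.

328°, 5700 m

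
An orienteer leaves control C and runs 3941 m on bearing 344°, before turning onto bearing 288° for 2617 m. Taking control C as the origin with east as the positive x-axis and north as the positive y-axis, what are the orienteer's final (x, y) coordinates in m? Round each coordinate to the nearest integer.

Leg 1 (344°, 3941 m): east 3941 sin 344° = -1086.29, north 3941 cos 344° = 3788.33
Leg 2 (288°, 2617 m): east 2617 sin 288° = -2488.91, north 2617 cos 288° = 808.70
Summing: -3575.20 m east, 4597.03 m north → (-3575, 4597).

(-3575, 4597)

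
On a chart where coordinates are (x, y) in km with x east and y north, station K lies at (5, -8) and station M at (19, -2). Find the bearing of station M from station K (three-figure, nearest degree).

067°

Δeast = 19 − 5 = 14.00; Δnorth = -2 − -8 = 6.00.
Bearing = atan2(Δeast, Δnorth) mod 360° = 66.80° ≈ 067°.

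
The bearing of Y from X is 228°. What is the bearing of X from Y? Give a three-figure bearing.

Back-bearing = 228° − 180° = 048°.

048°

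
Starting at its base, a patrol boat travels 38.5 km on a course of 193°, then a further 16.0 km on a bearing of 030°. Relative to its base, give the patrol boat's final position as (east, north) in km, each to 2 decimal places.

Leg 1 (193°, 38.5 km): east 38.5 sin 193° = -8.66, north 38.5 cos 193° = -37.51
Leg 2 (030°, 16.0 km): east 16.0 sin 30° = 8.00, north 16.0 cos 30° = 13.86
Summing: -0.66 km east, -23.66 km north → (-0.66, -23.66).

(-0.66, -23.66)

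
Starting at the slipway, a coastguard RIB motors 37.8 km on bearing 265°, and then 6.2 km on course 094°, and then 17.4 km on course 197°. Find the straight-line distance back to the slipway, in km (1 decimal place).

Leg 1 (265°, 37.8 km): east 37.8 sin 265° = -37.66, north 37.8 cos 265° = -3.29
Leg 2 (094°, 6.2 km): east 6.2 sin 94° = 6.18, north 6.2 cos 94° = -0.43
Leg 3 (197°, 17.4 km): east 17.4 sin 197° = -5.09, north 17.4 cos 197° = -16.64
Net: -36.56 east, -20.37 north. Distance = √((-36.56)² + (-20.37)²) = 41.849 km.

41.8 km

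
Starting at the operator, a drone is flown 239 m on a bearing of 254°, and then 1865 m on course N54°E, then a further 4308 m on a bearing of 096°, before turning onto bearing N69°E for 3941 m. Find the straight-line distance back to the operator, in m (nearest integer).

9455 m

Leg 1 (254°, 239 m): east 239 sin 254° = -229.74, north 239 cos 254° = -65.88
Leg 2 (N54°E, 1865 m): east 1865 sin 54° = 1508.82, north 1865 cos 54° = 1096.22
Leg 3 (096°, 4308 m): east 4308 sin 96° = 4284.40, north 4308 cos 96° = -450.31
Leg 4 (N69°E, 3941 m): east 3941 sin 69° = 3679.24, north 3941 cos 69° = 1412.33
Net: 9242.72 east, 1992.36 north. Distance = √((9242.72)² + (1992.36)²) = 9455.015 m.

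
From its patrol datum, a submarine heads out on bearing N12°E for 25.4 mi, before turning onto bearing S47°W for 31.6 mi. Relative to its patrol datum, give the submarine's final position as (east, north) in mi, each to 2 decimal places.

(-17.83, 3.29)

Leg 1 (N12°E, 25.4 mi): east 25.4 sin 12° = 5.28, north 25.4 cos 12° = 24.84
Leg 2 (S47°W, 31.6 mi): east 31.6 sin 227° = -23.11, north 31.6 cos 227° = -21.55
Summing: -17.83 mi east, 3.29 mi north → (-17.83, 3.29).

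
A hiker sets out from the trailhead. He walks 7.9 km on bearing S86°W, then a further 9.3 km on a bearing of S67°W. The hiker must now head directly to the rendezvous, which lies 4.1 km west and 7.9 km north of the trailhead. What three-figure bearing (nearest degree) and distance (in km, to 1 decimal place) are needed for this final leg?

Leg 1 (S86°W, 7.9 km): east 7.9 sin 266° = -7.88, north 7.9 cos 266° = -0.55
Leg 2 (S67°W, 9.3 km): east 9.3 sin 247° = -8.56, north 9.3 cos 247° = -3.63
Current position: (-16.44, -4.18). Target: (-4.1, 7.9). Remaining: Δeast = 12.34, Δnorth = 12.08.
Bearing = atan2(12.34, 12.08) mod 360° = 45.60°; distance = √((12.34)² + (12.08)²) = 17.273 km.

046°, 17.3 km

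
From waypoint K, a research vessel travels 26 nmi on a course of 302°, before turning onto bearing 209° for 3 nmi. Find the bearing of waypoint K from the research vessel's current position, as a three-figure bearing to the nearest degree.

Leg 1 (302°, 26 nmi): east 26 sin 302° = -22.05, north 26 cos 302° = 13.78
Leg 2 (209°, 3 nmi): east 3 sin 209° = -1.45, north 3 cos 209° = -2.62
Net displacement: -23.50 east, 11.15 north. Direction back to start is (23.50, -11.15): bearing = atan2(23.50, -11.15) mod 360° = 115.39° ≈ 115°.

115°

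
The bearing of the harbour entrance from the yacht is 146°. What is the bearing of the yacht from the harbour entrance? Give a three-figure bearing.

326°

Back-bearing = 146° + 180° = 326°.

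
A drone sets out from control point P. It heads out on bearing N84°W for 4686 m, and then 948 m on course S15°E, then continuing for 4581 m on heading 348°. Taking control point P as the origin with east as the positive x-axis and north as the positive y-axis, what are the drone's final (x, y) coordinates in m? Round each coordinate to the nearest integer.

Leg 1 (N84°W, 4686 m): east 4686 sin 276° = -4660.33, north 4686 cos 276° = 489.82
Leg 2 (S15°E, 948 m): east 948 sin 165° = 245.36, north 948 cos 165° = -915.70
Leg 3 (348°, 4581 m): east 4581 sin 348° = -952.44, north 4581 cos 348° = 4480.89
Summing: -5367.41 m east, 4055.02 m north → (-5367, 4055).

(-5367, 4055)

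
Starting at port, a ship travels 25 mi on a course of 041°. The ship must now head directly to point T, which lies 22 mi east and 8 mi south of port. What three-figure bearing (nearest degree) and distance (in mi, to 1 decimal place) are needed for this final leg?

Leg 1 (041°, 25 mi): east 25 sin 41° = 16.40, north 25 cos 41° = 18.87
Current position: (16.40, 18.87). Target: (22, -8). Remaining: Δeast = 5.60, Δnorth = -26.87.
Bearing = atan2(5.60, -26.87) mod 360° = 168.23°; distance = √((5.60)² + (-26.87)²) = 27.445 mi.

168°, 27.4 mi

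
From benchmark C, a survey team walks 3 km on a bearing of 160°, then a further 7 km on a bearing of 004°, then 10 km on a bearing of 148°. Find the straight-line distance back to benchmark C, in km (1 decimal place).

Leg 1 (160°, 3 km): east 3 sin 160° = 1.03, north 3 cos 160° = -2.82
Leg 2 (004°, 7 km): east 7 sin 4° = 0.49, north 7 cos 4° = 6.98
Leg 3 (148°, 10 km): east 10 sin 148° = 5.30, north 10 cos 148° = -8.48
Net: 6.81 east, -4.32 north. Distance = √((6.81)² + (-4.32)²) = 8.066 km.

8.1 km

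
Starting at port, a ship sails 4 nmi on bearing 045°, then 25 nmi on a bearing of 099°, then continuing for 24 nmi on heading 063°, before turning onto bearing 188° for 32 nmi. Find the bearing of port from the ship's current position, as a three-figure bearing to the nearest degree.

Leg 1 (045°, 4 nmi): east 4 sin 45° = 2.83, north 4 cos 45° = 2.83
Leg 2 (099°, 25 nmi): east 25 sin 99° = 24.69, north 25 cos 99° = -3.91
Leg 3 (063°, 24 nmi): east 24 sin 63° = 21.38, north 24 cos 63° = 10.90
Leg 4 (188°, 32 nmi): east 32 sin 188° = -4.45, north 32 cos 188° = -31.69
Net displacement: 44.45 east, -21.88 north. Direction back to start is (-44.45, 21.88): bearing = atan2(-44.45, 21.88) mod 360° = 296.20° ≈ 296°.

296°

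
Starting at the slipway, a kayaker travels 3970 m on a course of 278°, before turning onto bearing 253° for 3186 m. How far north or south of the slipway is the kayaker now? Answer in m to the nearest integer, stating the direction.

Leg 1 (278°, 3970 m): east 3970 sin 278° = -3931.36, north 3970 cos 278° = 552.52
Leg 2 (253°, 3186 m): east 3186 sin 253° = -3046.79, north 3186 cos 253° = -931.50
Net north component: -378.98 m.

379 m south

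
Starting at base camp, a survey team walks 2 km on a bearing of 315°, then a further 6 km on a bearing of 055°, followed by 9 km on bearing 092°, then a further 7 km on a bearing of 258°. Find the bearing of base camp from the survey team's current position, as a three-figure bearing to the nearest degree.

241°

Leg 1 (315°, 2 km): east 2 sin 315° = -1.41, north 2 cos 315° = 1.41
Leg 2 (055°, 6 km): east 6 sin 55° = 4.91, north 6 cos 55° = 3.44
Leg 3 (092°, 9 km): east 9 sin 92° = 8.99, north 9 cos 92° = -0.31
Leg 4 (258°, 7 km): east 7 sin 258° = -6.85, north 7 cos 258° = -1.46
Net displacement: 5.65 east, 3.09 north. Direction back to start is (-5.65, -3.09): bearing = atan2(-5.65, -3.09) mod 360° = 241.35° ≈ 241°.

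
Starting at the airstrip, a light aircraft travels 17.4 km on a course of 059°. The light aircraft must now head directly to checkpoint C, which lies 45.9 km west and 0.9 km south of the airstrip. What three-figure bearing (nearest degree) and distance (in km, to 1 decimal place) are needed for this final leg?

261°, 61.6 km

Leg 1 (059°, 17.4 km): east 17.4 sin 59° = 14.91, north 17.4 cos 59° = 8.96
Current position: (14.91, 8.96). Target: (-45.9, -0.9). Remaining: Δeast = -60.81, Δnorth = -9.86.
Bearing = atan2(-60.81, -9.86) mod 360° = 260.79°; distance = √((-60.81)² + (-9.86)²) = 61.609 km.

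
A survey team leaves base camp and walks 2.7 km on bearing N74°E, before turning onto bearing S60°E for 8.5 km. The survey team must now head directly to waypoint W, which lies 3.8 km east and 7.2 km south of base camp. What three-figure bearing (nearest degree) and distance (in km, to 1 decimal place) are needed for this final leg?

Leg 1 (N74°E, 2.7 km): east 2.7 sin 74° = 2.60, north 2.7 cos 74° = 0.74
Leg 2 (S60°E, 8.5 km): east 8.5 sin 120° = 7.36, north 8.5 cos 120° = -4.25
Current position: (9.96, -3.51). Target: (3.8, -7.2). Remaining: Δeast = -6.16, Δnorth = -3.69.
Bearing = atan2(-6.16, -3.69) mod 360° = 239.03°; distance = √((-6.16)² + (-3.69)²) = 7.180 km.

239°, 7.2 km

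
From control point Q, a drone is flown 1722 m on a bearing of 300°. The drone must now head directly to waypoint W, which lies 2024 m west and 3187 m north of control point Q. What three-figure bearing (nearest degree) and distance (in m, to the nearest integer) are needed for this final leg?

Leg 1 (300°, 1722 m): east 1722 sin 300° = -1491.30, north 1722 cos 300° = 861.00
Current position: (-1491.30, 861.00). Target: (-2024, 3187). Remaining: Δeast = -532.70, Δnorth = 2326.00.
Bearing = atan2(-532.70, 2326.00) mod 360° = 347.10°; distance = √((-532.70)² + (2326.00)²) = 2386.221 m.

347°, 2386 m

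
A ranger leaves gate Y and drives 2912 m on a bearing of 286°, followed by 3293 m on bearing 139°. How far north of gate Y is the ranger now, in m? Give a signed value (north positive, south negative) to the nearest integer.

-1683 m

Leg 1 (286°, 2912 m): east 2912 sin 286° = -2799.19, north 2912 cos 286° = 802.66
Leg 2 (139°, 3293 m): east 3293 sin 139° = 2160.40, north 3293 cos 139° = -2485.26
Net north component: -1682.60 m.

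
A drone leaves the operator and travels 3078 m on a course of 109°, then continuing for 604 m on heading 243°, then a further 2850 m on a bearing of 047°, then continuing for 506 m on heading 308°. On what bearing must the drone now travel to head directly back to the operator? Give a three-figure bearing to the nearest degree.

256°

Leg 1 (109°, 3078 m): east 3078 sin 109° = 2910.31, north 3078 cos 109° = -1002.10
Leg 2 (243°, 604 m): east 604 sin 243° = -538.17, north 604 cos 243° = -274.21
Leg 3 (047°, 2850 m): east 2850 sin 47° = 2084.36, north 2850 cos 47° = 1943.70
Leg 4 (308°, 506 m): east 506 sin 308° = -398.73, north 506 cos 308° = 311.52
Net displacement: 4057.76 east, 978.91 north. Direction back to start is (-4057.76, -978.91): bearing = atan2(-4057.76, -978.91) mod 360° = 256.44° ≈ 256°.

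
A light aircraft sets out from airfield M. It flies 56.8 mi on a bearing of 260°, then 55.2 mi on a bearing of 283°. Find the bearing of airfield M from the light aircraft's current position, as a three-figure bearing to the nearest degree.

091°

Leg 1 (260°, 56.8 mi): east 56.8 sin 260° = -55.94, north 56.8 cos 260° = -9.86
Leg 2 (283°, 55.2 mi): east 55.2 sin 283° = -53.79, north 55.2 cos 283° = 12.42
Net displacement: -109.72 east, 2.55 north. Direction back to start is (109.72, -2.55): bearing = atan2(109.72, -2.55) mod 360° = 91.33° ≈ 091°.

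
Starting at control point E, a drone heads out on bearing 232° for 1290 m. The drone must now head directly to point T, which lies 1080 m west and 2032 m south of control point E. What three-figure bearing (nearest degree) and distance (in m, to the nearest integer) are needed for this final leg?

183°, 1239 m

Leg 1 (232°, 1290 m): east 1290 sin 232° = -1016.53, north 1290 cos 232° = -794.20
Current position: (-1016.53, -794.20). Target: (-1080, -2032). Remaining: Δeast = -63.47, Δnorth = -1237.80.
Bearing = atan2(-63.47, -1237.80) mod 360° = 182.94°; distance = √((-63.47)² + (-1237.80)²) = 1239.423 m.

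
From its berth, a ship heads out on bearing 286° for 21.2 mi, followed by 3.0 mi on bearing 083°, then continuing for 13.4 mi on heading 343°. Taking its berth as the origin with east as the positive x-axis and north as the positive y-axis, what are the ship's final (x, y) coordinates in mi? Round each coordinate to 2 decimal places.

(-21.32, 19.02)

Leg 1 (286°, 21.2 mi): east 21.2 sin 286° = -20.38, north 21.2 cos 286° = 5.84
Leg 2 (083°, 3.0 mi): east 3.0 sin 83° = 2.98, north 3.0 cos 83° = 0.37
Leg 3 (343°, 13.4 mi): east 13.4 sin 343° = -3.92, north 13.4 cos 343° = 12.81
Summing: -21.32 mi east, 19.02 mi north → (-21.32, 19.02).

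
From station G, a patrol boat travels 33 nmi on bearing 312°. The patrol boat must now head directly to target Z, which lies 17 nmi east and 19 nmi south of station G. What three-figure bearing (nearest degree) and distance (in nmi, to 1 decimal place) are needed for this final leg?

135°, 58.4 nmi

Leg 1 (312°, 33 nmi): east 33 sin 312° = -24.52, north 33 cos 312° = 22.08
Current position: (-24.52, 22.08). Target: (17, -19). Remaining: Δeast = 41.52, Δnorth = -41.08.
Bearing = atan2(41.52, -41.08) mod 360° = 134.69°; distance = √((41.52)² + (-41.08)²) = 58.411 nmi.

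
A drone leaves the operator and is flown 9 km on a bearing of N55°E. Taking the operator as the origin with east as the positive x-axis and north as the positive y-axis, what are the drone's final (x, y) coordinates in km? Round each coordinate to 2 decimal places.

Leg 1 (N55°E, 9 km): east 9 sin 55° = 7.37, north 9 cos 55° = 5.16
Summing: 7.37 km east, 5.16 km north → (7.37, 5.16).

(7.37, 5.16)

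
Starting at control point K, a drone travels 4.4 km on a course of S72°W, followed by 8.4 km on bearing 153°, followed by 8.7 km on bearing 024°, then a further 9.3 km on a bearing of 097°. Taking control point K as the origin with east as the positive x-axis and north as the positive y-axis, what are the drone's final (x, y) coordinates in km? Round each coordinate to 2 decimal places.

Leg 1 (S72°W, 4.4 km): east 4.4 sin 252° = -4.18, north 4.4 cos 252° = -1.36
Leg 2 (153°, 8.4 km): east 8.4 sin 153° = 3.81, north 8.4 cos 153° = -7.48
Leg 3 (024°, 8.7 km): east 8.7 sin 24° = 3.54, north 8.7 cos 24° = 7.95
Leg 4 (097°, 9.3 km): east 9.3 sin 97° = 9.23, north 9.3 cos 97° = -1.13
Summing: 12.40 km east, -2.03 km north → (12.40, -2.03).

(12.40, -2.03)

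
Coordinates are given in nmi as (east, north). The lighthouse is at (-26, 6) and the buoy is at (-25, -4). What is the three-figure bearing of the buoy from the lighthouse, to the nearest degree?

174°

Δeast = -25 − -26 = 1.00; Δnorth = -4 − 6 = -10.00.
Bearing = atan2(Δeast, Δnorth) mod 360° = 174.29° ≈ 174°.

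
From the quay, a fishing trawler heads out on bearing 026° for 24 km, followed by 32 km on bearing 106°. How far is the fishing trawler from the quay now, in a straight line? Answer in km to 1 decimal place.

Leg 1 (026°, 24 km): east 24 sin 26° = 10.52, north 24 cos 26° = 21.57
Leg 2 (106°, 32 km): east 32 sin 106° = 30.76, north 32 cos 106° = -8.82
Net: 41.28 east, 12.75 north. Distance = √((41.28)² + (12.75)²) = 43.206 km.

43.2 km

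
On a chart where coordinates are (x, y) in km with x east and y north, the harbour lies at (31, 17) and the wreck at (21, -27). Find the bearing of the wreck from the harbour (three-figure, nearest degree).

193°

Δeast = 21 − 31 = -10.00; Δnorth = -27 − 17 = -44.00.
Bearing = atan2(Δeast, Δnorth) mod 360° = 192.80° ≈ 193°.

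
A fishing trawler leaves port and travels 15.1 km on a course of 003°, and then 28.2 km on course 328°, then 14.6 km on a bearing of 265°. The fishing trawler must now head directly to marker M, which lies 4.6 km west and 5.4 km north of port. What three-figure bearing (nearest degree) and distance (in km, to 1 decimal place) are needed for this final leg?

143°, 40.3 km

Leg 1 (003°, 15.1 km): east 15.1 sin 3° = 0.79, north 15.1 cos 3° = 15.08
Leg 2 (328°, 28.2 km): east 28.2 sin 328° = -14.94, north 28.2 cos 328° = 23.91
Leg 3 (265°, 14.6 km): east 14.6 sin 265° = -14.54, north 14.6 cos 265° = -1.27
Current position: (-28.70, 37.72). Target: (-4.6, 5.4). Remaining: Δeast = 24.10, Δnorth = -32.32.
Bearing = atan2(24.10, -32.32) mod 360° = 143.29°; distance = √((24.10)² + (-32.32)²) = 40.316 km.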